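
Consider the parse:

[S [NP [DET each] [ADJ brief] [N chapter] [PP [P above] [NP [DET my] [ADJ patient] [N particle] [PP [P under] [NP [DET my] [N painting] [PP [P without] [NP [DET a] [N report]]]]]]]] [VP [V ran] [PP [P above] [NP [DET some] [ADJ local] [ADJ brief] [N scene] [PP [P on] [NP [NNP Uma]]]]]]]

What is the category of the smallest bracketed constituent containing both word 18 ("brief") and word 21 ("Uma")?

Word 18 lies under S → VP → PP → NP → ADJ; word 21 lies under S → VP → PP → NP → PP → NP → NNP. The lowest shared node is the NP.

NP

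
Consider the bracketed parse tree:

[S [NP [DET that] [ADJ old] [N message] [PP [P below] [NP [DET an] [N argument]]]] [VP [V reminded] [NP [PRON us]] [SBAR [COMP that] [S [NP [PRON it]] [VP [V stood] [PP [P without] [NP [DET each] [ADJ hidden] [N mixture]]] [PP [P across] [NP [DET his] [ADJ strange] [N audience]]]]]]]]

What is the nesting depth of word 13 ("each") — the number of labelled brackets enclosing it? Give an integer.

8

Counting open brackets not yet closed at "each": [S [VP [SBAR [S [VP [PP [NP [DET = 8.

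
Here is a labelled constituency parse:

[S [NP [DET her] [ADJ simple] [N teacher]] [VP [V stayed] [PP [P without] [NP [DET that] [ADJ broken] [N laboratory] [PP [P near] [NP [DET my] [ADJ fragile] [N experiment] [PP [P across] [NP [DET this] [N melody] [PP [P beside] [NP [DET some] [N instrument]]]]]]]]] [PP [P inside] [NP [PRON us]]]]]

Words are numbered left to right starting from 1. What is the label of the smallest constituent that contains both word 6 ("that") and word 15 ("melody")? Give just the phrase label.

Both words fall inside [NP that broken laboratory near my fragile experiment across this melody beside some instrument] (words 6–18), and no smaller constituent contains them both. Label: NP.

NP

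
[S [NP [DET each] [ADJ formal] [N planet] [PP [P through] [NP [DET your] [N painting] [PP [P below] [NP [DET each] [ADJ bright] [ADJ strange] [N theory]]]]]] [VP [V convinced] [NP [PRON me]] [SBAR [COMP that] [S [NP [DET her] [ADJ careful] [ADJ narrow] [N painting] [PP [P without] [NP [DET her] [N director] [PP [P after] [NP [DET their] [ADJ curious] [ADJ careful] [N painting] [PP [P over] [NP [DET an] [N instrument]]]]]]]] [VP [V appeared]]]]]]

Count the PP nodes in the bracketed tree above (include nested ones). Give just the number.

5

Listing each PP by its span: [PP through your painting below each bright strange theory]; [PP below each bright strange theory]; [PP without her director after their curious careful painting over an instrument]; [PP after their curious careful painting over an instrument]; [PP over an instrument] — that makes 5.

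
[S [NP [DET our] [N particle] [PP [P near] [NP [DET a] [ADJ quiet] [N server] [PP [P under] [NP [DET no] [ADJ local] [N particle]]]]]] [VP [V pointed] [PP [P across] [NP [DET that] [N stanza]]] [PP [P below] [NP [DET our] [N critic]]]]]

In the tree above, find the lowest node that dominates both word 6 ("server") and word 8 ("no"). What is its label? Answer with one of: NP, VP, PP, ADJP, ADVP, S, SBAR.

Word 6 lies under S → NP → PP → NP → N; word 8 lies under S → NP → PP → NP → PP → NP → DET. The lowest shared node is the NP.

NP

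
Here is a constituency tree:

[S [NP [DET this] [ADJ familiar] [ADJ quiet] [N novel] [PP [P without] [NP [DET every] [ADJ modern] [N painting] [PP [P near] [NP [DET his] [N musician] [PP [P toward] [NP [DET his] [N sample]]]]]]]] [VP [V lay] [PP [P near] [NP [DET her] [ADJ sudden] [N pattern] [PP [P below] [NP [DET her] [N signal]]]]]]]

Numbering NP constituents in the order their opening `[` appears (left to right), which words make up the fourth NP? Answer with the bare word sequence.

his sample

In left-to-right order the NP constituents are "this familiar quiet novel without every modern painting near his musician toward his sample"; "every modern painting near his musician toward his sample"; "his musician toward his sample"; "his sample"; "her sudden pattern below her signal"; "her signal". Number 4 is "his sample".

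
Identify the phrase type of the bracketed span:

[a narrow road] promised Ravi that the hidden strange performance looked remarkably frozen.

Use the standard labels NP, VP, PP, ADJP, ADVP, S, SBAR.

NP

"road" is the head of the bracketed span, so the span is a noun phrase: NP.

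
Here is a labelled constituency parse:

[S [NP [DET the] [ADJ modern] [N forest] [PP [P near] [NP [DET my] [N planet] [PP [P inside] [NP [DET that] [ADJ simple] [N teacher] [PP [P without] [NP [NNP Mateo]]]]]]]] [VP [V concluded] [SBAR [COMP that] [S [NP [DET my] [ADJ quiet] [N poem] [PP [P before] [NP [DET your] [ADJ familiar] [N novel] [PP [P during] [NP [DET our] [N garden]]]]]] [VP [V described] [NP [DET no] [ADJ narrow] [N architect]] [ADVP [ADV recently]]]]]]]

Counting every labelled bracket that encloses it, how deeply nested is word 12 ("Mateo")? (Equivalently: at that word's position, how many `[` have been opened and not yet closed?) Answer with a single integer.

Counting open brackets not yet closed at "Mateo": [S [NP [PP [NP [PP [NP [PP [NP [NNP = 9.

9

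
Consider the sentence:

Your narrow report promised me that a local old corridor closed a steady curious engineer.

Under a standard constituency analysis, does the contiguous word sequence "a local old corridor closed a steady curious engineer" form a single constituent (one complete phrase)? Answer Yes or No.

Yes

The sequence corresponds to a single S node — the clause "a local old corridor closed a steady curious engineer".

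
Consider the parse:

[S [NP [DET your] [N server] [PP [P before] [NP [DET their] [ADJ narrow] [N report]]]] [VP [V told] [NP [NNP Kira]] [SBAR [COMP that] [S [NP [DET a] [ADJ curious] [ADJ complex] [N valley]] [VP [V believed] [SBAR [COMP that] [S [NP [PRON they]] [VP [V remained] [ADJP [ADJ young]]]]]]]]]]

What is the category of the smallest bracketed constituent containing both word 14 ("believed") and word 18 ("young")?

VP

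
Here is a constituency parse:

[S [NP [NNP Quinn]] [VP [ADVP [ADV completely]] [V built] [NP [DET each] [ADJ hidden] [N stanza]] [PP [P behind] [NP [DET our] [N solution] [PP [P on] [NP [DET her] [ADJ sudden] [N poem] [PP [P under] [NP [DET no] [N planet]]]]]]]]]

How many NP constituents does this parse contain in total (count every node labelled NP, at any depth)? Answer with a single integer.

Scanning left to right, an opening `[NP` appears at word positions 1, 4, 8, 11, 15 — 5 in total.

5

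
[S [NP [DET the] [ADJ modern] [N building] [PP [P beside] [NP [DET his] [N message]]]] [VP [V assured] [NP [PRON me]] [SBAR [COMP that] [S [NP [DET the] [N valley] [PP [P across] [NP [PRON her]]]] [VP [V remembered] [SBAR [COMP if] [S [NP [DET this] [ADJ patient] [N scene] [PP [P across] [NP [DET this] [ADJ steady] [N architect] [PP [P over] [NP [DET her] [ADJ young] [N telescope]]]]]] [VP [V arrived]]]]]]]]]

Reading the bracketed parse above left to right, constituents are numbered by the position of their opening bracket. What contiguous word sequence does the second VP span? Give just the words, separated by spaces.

In left-to-right order the VP constituents are "assured me that the valley across her remembered if this patient scene across this steady architect over her young telescope arrived"; "remembered if this patient scene across this steady architect over her young telescope arrived"; "arrived". Number 2 is "remembered if this patient scene across this steady architect over her young telescope arrived".

remembered if this patient scene across this steady architect over her young telescope arrived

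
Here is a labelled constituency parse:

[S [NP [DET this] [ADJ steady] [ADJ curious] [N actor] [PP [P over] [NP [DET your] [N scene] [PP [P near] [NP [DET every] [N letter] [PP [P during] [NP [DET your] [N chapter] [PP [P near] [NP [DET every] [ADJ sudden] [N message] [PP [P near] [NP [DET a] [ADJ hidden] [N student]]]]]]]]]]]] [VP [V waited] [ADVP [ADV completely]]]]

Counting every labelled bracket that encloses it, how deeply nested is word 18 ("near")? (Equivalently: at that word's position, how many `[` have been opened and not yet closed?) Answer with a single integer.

12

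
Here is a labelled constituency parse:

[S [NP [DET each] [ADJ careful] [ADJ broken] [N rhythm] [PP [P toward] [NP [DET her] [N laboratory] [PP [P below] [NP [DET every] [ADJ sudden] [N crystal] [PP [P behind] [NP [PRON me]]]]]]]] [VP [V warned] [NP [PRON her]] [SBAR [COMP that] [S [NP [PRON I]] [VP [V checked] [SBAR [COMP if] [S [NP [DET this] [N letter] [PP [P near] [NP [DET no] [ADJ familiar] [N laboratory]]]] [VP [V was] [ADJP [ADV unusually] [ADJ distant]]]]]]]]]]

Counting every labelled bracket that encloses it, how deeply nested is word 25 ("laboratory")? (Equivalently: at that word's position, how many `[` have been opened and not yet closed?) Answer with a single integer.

11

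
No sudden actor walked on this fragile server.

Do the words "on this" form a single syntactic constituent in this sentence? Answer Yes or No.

No

"on" belongs to the preposition "on" while "this" belongs to the noun phrase "this fragile server"; a span that runs across that boundary is not a single phrase.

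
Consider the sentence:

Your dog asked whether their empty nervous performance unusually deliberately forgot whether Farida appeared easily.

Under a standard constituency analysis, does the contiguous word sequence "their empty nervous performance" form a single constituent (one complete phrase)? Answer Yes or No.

"their empty nervous performance" is exactly the noun phrase [NP their empty nervous performance], a complete constituent.

Yes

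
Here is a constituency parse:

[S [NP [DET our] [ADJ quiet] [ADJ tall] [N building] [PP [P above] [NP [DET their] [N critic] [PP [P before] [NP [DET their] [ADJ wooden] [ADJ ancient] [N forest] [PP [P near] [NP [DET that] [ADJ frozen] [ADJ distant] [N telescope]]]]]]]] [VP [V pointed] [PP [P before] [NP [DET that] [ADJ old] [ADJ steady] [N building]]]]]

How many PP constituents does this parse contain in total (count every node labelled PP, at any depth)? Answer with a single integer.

4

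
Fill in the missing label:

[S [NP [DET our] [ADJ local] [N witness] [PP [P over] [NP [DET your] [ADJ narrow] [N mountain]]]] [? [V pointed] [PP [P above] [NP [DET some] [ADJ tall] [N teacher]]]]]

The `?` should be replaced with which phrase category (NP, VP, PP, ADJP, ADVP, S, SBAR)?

VP

A constituent whose immediate children are V 'pointed', PP is a verb phrase: VP.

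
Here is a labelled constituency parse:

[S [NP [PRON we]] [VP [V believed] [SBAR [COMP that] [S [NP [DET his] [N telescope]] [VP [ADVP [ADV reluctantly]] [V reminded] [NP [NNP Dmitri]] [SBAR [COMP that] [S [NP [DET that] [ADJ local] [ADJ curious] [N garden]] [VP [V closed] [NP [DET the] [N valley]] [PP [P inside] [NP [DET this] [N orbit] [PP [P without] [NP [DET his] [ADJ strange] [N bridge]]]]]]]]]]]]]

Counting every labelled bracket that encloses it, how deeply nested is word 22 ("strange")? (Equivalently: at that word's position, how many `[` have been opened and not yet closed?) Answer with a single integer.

13

The word sits inside ADJ, which is inside NP, inside PP, inside NP, inside PP, inside VP, inside S, inside SBAR, inside VP, inside S, inside SBAR, inside VP, inside S — 13 brackets in all.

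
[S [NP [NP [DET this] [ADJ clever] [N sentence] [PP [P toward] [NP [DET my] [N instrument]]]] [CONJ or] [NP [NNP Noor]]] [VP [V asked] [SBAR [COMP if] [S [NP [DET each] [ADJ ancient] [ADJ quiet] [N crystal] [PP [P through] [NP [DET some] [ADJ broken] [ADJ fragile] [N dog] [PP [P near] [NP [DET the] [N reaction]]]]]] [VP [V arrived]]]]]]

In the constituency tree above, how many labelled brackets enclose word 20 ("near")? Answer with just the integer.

9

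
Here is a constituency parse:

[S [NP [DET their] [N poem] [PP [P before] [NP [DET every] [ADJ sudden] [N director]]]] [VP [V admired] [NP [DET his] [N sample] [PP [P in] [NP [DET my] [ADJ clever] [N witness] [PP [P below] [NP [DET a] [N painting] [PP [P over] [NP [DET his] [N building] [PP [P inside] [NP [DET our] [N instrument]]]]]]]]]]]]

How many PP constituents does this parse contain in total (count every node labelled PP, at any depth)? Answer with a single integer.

Scanning left to right, an opening `[PP` appears at word positions 3, 10, 14, 17, 20 — 5 in total.

5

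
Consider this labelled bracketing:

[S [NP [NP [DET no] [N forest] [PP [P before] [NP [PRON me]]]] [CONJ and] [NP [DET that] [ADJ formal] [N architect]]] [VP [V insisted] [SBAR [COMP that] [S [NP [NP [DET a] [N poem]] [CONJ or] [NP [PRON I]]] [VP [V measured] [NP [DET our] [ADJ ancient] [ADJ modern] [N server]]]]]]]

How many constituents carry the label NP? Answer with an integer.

The NP constituents are: [NP no forest before me and that formal architect]; [NP no forest before me]; [NP me]; [NP that formal architect]; [NP a poem or I]; [NP a poem] …. Total: 8.

8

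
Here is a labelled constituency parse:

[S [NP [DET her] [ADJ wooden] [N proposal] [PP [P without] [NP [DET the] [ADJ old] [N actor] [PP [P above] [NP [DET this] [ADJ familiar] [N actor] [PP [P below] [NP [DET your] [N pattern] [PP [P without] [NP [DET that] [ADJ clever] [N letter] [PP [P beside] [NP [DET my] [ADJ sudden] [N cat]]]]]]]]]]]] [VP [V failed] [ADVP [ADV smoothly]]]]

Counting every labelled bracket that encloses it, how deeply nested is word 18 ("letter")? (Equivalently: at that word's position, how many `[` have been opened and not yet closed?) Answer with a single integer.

11

Counting open brackets not yet closed at "letter": [S [NP [PP [NP [PP [NP [PP [NP [PP [NP [N = 11.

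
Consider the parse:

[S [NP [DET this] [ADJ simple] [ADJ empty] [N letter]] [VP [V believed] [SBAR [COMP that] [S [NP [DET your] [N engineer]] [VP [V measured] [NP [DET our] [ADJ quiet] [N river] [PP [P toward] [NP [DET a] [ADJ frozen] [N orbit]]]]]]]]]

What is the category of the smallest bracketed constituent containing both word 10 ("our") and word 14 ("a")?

The smallest bracket enclosing both words is [NP our quiet river toward a frozen orbit], so the label is NP.

NP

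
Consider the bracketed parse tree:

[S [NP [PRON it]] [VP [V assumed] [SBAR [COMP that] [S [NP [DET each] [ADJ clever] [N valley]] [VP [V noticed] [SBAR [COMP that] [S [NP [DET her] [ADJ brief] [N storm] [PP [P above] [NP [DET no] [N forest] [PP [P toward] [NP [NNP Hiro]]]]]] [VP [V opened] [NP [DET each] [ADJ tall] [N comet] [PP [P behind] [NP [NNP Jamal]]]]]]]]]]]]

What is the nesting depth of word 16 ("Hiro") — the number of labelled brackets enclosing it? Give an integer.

13

The word sits inside NNP, which is inside NP, inside PP, inside NP, inside PP, inside NP, inside S, inside SBAR, inside VP, inside S, inside SBAR, inside VP, inside S — 13 brackets in all.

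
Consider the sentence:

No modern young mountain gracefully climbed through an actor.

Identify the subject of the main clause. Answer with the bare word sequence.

no modern young mountain

"no modern young mountain" is the NP that combines with the VP headed by "climbed" to form the main clause — the subject.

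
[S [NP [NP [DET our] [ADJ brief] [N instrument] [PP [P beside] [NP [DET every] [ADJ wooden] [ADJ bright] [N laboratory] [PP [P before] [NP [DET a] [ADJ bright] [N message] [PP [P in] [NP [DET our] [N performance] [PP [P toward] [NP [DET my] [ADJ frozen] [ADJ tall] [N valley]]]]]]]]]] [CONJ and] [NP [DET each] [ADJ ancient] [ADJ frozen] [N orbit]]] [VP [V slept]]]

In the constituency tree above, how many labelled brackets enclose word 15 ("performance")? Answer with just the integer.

10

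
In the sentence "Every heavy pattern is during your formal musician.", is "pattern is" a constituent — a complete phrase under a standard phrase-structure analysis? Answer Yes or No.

No

The smallest constituent containing the whole sequence is the clause [S every heavy pattern is during your formal musician], but the sequence is only part of it — it straddles the boundary between noun phrase "every heavy pattern" and verb phrase "is during your formal musician".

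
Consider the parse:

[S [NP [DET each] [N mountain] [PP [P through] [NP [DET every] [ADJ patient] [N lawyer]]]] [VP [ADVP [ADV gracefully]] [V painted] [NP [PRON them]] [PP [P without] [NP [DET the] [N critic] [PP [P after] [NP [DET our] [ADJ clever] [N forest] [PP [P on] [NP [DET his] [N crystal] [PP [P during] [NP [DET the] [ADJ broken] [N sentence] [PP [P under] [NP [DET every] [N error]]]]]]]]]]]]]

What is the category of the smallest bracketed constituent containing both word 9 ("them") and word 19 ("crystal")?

VP

The smallest bracket enclosing both words is [VP gracefully painted them without the critic after our clever forest on his crystal during the broken sentence under every error], so the label is VP.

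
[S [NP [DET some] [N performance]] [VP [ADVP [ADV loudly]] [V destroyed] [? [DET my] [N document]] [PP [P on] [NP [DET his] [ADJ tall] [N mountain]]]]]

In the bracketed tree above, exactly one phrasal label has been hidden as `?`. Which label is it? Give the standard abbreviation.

NP

The `?` node immediately contains: DET 'my', N 'document'. That is the internal structure of a noun phrase, so the label is NP.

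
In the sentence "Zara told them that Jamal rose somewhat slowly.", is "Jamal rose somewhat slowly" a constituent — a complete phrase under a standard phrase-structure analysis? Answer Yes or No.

"Jamal rose somewhat slowly" is exactly the clause [S Jamal rose somewhat slowly], a complete constituent.

Yes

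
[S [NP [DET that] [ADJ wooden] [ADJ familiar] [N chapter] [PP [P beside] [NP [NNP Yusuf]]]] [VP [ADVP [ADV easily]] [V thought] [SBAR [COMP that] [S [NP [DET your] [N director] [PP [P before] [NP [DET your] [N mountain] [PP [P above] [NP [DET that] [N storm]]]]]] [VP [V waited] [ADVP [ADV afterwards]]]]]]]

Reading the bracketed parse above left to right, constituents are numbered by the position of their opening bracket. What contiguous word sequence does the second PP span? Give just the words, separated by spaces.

before your mountain above that storm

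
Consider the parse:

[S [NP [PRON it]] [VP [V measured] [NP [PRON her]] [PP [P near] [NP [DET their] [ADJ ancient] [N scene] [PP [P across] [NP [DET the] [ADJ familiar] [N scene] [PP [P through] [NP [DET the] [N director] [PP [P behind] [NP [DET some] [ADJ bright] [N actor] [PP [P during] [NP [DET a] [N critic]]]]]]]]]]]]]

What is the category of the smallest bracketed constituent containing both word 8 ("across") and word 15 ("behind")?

PP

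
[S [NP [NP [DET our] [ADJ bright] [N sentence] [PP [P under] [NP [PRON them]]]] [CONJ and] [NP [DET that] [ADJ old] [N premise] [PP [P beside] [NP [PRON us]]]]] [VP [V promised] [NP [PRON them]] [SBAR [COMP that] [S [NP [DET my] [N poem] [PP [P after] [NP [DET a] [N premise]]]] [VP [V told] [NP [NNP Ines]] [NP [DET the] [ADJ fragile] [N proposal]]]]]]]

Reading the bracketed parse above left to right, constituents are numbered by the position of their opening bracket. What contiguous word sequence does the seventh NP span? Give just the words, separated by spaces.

my poem after a premise

Opening `[NP` markers occur at word positions 1, 1, 5, 7, 11, 13, 15, 18, 21, 22; the seventh of these opens the constituent [NP my poem after a premise].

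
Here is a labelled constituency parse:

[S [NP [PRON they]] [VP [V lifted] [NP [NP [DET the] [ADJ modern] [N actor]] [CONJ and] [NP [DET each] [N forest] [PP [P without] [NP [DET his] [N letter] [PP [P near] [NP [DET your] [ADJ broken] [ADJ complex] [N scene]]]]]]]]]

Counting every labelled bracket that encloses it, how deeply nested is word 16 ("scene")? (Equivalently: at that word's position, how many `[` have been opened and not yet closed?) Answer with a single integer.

9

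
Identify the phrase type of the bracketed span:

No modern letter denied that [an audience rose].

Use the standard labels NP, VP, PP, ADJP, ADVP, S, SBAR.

S

The bracketed span "an audience rose" is headed by "rose", making it a clause (S).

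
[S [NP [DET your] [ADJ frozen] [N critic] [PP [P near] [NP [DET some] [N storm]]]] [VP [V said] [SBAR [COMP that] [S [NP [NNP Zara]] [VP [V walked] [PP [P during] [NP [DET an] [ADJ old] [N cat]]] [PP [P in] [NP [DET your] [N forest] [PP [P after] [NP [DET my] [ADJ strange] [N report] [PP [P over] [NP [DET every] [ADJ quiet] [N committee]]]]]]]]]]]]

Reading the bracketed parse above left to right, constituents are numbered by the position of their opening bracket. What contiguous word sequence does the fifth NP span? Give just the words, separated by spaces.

Opening `[NP` markers occur at word positions 1, 5, 9, 12, 16, 19, 23; the fifth of these opens the constituent [NP your forest after my strange report over every quiet committee].

your forest after my strange report over every quiet committee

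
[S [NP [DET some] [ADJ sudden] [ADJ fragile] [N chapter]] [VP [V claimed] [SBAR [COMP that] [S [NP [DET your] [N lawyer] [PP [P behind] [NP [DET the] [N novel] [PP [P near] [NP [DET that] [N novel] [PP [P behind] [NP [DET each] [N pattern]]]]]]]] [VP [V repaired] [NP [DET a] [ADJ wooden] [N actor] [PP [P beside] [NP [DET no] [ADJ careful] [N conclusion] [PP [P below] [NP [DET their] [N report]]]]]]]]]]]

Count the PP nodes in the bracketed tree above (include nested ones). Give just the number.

Scanning left to right, an opening `[PP` appears at word positions 9, 12, 15, 22, 26 — 5 in total.

5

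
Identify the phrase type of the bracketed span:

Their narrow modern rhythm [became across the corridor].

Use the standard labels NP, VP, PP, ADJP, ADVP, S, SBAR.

The bracketed span "became across the corridor" is headed by "became", making it a verb phrase (VP).

VP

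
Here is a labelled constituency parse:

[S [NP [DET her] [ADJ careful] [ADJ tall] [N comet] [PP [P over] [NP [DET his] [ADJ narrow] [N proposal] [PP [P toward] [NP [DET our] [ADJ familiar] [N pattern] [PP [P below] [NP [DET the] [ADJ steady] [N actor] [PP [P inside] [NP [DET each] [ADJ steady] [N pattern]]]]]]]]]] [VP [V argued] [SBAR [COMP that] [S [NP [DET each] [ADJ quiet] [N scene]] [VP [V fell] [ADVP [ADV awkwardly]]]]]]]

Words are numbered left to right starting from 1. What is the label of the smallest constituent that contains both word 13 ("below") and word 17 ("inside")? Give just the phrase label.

PP

Word 13 lies under S → NP → PP → NP → PP → NP → PP → P; word 17 lies under S → NP → PP → NP → PP → NP → PP → NP → PP → P. The lowest shared node is the PP.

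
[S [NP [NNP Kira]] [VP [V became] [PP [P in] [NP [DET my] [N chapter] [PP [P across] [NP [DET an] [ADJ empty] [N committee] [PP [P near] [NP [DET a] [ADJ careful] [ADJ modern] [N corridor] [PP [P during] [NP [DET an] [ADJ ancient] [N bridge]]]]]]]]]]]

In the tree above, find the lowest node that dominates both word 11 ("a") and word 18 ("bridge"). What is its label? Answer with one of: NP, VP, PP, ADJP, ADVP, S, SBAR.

Word 11 lies under S → VP → PP → NP → PP → NP → PP → NP → DET; word 18 lies under S → VP → PP → NP → PP → NP → PP → NP → PP → NP → N. The lowest shared node is the NP.

NP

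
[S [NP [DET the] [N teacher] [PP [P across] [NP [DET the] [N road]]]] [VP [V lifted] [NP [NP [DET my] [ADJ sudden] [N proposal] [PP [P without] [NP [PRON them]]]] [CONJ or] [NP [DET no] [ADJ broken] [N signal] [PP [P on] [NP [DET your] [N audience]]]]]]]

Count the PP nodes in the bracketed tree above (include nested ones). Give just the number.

3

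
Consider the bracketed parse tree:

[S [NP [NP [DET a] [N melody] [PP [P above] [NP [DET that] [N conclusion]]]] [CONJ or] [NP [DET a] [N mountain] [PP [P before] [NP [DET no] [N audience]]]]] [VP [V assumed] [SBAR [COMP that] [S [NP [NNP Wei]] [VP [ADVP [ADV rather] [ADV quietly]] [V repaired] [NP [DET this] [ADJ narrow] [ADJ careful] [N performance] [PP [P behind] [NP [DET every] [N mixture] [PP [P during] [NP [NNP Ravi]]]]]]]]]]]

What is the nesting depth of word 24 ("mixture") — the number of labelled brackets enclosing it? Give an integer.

9

Path from the root down to the word: S → VP → SBAR → S → VP → NP → PP → NP → N. That is 9 enclosing brackets.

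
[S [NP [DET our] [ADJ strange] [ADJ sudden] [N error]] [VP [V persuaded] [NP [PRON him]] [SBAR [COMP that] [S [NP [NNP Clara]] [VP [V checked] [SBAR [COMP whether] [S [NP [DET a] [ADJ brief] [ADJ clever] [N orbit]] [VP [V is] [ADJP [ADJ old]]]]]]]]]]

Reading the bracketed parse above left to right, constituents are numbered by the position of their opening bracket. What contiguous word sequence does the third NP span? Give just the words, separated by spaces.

Opening `[NP` markers occur at word positions 1, 6, 8, 11; the third of these opens the constituent [NP Clara].

Clara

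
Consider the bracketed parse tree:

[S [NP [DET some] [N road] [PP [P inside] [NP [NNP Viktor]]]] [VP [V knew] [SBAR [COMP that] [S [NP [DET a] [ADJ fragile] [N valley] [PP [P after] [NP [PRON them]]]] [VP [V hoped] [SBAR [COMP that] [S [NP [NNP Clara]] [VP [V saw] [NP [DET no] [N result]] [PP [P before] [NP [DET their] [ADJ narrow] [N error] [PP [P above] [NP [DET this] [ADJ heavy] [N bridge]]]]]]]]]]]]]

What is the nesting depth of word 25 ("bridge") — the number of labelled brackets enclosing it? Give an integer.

13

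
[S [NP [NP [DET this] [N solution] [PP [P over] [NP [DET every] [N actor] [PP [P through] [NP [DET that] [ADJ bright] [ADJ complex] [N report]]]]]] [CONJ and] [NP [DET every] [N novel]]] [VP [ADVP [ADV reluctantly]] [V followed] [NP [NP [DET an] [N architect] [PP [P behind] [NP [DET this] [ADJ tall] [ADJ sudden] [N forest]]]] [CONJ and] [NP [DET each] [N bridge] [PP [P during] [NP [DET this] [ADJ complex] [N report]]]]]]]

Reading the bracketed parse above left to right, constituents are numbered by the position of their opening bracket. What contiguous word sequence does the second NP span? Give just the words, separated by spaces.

this solution over every actor through that bright complex report

In left-to-right order the NP constituents are "this solution over every actor through that bright complex report and every novel"; "this solution over every actor through that bright complex report"; "every actor through that bright complex report"; "that bright complex report"; "every novel"; "an architect behind this tall sudden forest and each bridge during this complex report"; "an architect behind this tall sudden forest"; "this tall sudden forest"; "each bridge during this complex report"; "this complex report". Number 2 is "this solution over every actor through that bright complex report".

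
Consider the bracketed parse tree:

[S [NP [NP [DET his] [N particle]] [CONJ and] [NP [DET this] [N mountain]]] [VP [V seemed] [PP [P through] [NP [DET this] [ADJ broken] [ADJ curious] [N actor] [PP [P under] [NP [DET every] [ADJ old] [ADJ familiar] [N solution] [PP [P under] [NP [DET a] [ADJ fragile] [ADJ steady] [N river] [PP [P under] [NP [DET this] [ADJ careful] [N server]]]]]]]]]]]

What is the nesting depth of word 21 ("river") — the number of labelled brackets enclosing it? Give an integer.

9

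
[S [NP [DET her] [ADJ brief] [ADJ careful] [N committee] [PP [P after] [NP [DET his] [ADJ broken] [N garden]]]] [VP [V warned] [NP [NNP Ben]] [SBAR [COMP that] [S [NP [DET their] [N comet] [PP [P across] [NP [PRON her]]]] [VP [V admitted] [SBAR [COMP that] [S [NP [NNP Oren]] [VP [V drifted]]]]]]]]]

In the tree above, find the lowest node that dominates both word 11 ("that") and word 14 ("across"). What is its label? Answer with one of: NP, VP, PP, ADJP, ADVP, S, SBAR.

Both words fall inside [SBAR that their comet across her admitted that Oren drifted] (words 11–19), and no smaller constituent contains them both. Label: SBAR.

SBAR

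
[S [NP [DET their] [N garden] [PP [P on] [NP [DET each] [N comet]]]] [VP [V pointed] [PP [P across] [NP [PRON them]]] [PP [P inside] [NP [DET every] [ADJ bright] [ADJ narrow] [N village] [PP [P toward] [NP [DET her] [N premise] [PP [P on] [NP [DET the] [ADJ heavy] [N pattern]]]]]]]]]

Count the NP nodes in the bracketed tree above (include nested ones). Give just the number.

The NP constituents are: [NP their garden on each comet]; [NP each comet]; [NP them]; [NP every bright narrow village toward her premise on the heavy pattern]; [NP her premise on the heavy pattern]; [NP the heavy pattern]. Total: 6.

6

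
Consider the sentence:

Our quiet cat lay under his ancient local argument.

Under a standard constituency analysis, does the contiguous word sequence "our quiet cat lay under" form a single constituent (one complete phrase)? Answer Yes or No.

No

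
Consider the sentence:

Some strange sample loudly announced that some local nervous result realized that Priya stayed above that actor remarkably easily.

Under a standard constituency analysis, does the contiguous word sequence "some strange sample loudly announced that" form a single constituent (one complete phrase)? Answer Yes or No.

No

The smallest constituent containing the whole sequence is the clause [S some strange sample loudly announced that some local nervous result realized that Priya stayed above that actor remarkably easily], but the sequence is only part of it — it straddles the boundary between noun phrase "some strange sample" and verb phrase "loudly announced that some local nervous result realized that Priya stayed above that actor remarkably easily".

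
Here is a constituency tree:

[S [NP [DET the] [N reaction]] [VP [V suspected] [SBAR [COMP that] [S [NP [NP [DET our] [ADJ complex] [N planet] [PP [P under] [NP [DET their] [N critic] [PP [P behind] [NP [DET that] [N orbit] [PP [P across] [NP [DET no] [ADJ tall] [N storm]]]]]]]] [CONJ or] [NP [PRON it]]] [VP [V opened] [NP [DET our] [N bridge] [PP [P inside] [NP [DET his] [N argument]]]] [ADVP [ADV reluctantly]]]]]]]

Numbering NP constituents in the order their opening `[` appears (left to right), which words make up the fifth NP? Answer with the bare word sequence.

In left-to-right order the NP constituents are "the reaction"; "our complex planet under their critic behind that orbit across no tall storm or it"; "our complex planet under their critic behind that orbit across no tall storm"; "their critic behind that orbit across no tall storm"; "that orbit across no tall storm"; "no tall storm"; "it"; "our bridge inside his argument"; "his argument". Number 5 is "that orbit across no tall storm".

that orbit across no tall storm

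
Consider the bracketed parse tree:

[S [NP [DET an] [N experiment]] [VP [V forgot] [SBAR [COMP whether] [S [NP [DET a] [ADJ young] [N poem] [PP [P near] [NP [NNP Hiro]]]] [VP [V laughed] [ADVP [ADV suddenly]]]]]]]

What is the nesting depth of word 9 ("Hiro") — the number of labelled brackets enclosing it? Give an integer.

8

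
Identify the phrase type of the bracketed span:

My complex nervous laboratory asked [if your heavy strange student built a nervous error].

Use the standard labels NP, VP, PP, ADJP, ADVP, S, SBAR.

The bracketed span "if your heavy strange student built a nervous error" is headed by "if", making it a subordinate clause (SBAR).

SBAR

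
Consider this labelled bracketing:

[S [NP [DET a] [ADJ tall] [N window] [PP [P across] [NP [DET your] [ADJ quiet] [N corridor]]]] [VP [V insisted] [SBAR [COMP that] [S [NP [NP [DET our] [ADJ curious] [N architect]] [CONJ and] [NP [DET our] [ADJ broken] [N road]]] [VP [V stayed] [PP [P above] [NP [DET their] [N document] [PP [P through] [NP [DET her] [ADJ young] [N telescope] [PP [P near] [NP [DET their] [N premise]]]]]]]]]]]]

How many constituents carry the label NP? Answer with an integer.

The NP constituents are: [NP a tall window across your quiet corridor]; [NP your quiet corridor]; [NP our curious architect and our broken road]; [NP our curious architect]; [NP our broken road]; [NP their document through her young telescope near their premise] …. Total: 8.

8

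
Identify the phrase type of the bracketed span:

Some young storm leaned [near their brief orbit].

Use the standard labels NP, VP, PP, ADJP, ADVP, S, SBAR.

"near" is the head of the bracketed span, so the span is a prepositional phrase: PP.

PP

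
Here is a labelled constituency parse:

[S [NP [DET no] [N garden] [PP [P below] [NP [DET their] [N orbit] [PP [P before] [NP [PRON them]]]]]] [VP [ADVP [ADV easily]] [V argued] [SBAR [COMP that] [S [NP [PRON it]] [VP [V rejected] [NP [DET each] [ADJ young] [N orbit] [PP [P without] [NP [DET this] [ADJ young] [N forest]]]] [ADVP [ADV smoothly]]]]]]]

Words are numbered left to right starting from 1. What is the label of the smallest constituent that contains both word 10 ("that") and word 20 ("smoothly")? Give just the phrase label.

The smallest bracket enclosing both words is [SBAR that it rejected each young orbit without this young forest smoothly], so the label is SBAR.

SBAR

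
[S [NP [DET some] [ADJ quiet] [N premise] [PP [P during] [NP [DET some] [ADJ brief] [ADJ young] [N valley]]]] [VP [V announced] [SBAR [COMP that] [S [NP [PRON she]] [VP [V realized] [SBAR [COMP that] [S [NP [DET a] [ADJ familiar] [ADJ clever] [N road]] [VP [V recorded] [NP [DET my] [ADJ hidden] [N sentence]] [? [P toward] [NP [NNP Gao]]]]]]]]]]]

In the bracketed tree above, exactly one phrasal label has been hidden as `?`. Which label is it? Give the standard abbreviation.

PP

Looking at what the `?` directly dominates — P 'toward', NP — this is a prepositional phrase (PP).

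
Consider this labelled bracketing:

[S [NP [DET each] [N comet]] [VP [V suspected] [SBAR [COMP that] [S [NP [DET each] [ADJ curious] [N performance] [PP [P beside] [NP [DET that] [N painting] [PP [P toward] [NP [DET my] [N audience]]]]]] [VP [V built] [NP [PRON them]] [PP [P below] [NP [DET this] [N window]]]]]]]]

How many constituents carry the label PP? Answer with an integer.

3

Scanning left to right, an opening `[PP` appears at word positions 8, 11, 16 — 3 in total.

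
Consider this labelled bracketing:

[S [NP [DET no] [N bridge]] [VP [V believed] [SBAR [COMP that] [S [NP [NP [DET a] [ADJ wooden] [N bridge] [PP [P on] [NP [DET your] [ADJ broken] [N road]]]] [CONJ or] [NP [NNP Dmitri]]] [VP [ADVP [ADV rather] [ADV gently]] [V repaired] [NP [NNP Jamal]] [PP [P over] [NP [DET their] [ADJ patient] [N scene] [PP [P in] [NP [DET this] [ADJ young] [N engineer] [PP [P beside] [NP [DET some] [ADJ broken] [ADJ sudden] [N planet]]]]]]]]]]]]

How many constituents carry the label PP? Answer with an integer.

Scanning left to right, an opening `[PP` appears at word positions 8, 18, 22, 26 — 4 in total.

4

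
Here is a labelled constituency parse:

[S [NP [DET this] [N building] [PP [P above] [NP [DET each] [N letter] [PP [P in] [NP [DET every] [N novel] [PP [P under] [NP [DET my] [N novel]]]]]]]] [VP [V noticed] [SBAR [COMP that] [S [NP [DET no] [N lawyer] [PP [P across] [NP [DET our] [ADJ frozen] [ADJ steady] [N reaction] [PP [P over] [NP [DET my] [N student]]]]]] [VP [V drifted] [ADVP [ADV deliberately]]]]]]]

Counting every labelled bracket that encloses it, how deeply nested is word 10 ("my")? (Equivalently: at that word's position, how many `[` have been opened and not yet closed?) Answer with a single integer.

9

The word sits inside DET, which is inside NP, inside PP, inside NP, inside PP, inside NP, inside PP, inside NP, inside S — 9 brackets in all.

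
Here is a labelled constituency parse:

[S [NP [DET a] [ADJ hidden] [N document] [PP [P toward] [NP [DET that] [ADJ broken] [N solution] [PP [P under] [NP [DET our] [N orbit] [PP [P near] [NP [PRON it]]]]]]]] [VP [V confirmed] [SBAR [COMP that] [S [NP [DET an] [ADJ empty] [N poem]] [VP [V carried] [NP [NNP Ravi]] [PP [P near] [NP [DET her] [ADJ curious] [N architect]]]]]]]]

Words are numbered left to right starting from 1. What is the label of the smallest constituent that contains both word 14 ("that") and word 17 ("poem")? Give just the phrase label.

SBAR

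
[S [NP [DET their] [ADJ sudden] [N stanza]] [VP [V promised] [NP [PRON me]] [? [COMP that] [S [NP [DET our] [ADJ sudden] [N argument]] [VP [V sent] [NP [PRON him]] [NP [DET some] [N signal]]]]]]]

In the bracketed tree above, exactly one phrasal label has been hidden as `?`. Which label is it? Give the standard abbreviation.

SBAR

Looking at what the `?` directly dominates — COMP 'that', S — this is a subordinate clause (SBAR).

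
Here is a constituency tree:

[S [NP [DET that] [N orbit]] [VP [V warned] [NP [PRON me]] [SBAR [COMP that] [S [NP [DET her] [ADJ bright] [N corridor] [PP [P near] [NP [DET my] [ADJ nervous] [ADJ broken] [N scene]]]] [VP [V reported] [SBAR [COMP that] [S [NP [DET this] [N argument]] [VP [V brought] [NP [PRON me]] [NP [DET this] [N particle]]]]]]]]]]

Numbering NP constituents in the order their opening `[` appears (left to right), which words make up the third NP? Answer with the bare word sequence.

her bright corridor near my nervous broken scene

Opening `[NP` markers occur at word positions 1, 4, 6, 10, 16, 19, 20; the third of these opens the constituent [NP her bright corridor near my nervous broken scene].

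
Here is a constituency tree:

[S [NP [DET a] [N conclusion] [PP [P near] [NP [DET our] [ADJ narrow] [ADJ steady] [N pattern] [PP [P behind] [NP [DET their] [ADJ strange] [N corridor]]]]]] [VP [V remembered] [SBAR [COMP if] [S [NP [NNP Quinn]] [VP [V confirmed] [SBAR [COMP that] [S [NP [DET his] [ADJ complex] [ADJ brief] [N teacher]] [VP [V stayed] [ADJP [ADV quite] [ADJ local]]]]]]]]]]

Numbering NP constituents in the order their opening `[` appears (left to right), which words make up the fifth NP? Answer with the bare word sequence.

his complex brief teacher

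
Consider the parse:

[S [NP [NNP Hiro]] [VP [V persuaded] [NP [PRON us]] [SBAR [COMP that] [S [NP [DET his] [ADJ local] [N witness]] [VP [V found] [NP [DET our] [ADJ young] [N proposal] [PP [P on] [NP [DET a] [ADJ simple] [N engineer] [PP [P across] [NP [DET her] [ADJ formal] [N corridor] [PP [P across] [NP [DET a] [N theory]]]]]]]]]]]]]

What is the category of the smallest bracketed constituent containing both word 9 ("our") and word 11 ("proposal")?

NP

The smallest bracket enclosing both words is [NP our young proposal on a simple engineer across her formal corridor across a theory], so the label is NP.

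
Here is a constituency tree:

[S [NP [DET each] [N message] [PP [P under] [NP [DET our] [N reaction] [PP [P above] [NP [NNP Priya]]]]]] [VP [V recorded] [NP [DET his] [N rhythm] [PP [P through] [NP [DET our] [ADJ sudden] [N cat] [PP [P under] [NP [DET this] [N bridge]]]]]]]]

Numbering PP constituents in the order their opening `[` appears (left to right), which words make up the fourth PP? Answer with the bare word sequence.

under this bridge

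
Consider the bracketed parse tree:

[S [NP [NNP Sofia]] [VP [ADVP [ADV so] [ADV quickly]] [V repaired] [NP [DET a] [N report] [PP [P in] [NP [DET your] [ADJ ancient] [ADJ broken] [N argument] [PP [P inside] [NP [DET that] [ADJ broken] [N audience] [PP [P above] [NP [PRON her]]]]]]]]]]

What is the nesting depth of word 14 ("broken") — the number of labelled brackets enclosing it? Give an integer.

8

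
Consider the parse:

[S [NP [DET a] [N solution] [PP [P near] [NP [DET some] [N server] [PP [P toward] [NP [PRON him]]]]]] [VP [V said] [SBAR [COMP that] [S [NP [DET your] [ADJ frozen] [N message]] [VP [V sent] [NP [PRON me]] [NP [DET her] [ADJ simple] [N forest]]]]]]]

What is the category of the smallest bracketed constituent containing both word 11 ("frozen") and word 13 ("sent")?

Word 11 lies under S → VP → SBAR → S → NP → ADJ; word 13 lies under S → VP → SBAR → S → VP → V. The lowest shared node is the S.

S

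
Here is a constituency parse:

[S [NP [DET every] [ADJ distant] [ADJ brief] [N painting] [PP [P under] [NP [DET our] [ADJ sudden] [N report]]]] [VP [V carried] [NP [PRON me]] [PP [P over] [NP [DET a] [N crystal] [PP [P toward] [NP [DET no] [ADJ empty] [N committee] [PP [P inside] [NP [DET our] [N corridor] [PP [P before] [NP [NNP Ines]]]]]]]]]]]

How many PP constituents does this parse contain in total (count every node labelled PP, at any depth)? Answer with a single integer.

5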